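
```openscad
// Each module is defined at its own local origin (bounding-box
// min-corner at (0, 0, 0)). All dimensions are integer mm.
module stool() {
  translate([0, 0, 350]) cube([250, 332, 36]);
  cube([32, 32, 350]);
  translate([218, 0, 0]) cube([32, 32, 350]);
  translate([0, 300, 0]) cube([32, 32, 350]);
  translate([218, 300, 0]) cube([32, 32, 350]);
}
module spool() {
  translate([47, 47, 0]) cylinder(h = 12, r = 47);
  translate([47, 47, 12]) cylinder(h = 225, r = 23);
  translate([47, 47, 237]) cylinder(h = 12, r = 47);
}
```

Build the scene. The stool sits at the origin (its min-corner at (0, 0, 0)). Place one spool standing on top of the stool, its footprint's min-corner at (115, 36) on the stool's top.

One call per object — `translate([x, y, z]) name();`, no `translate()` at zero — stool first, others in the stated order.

stool();
translate([115, 36, 386]) spool();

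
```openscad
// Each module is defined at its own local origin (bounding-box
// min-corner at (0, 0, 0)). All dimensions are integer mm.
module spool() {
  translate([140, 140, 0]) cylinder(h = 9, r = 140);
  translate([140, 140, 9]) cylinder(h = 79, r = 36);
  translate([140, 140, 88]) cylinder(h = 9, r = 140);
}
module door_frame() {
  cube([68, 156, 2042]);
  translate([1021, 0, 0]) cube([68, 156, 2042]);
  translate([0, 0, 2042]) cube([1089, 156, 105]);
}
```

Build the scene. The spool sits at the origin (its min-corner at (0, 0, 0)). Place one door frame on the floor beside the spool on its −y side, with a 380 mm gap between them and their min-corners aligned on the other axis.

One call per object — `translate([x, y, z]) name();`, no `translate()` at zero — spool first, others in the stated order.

spool();
translate([0, -536, 0]) door_frame();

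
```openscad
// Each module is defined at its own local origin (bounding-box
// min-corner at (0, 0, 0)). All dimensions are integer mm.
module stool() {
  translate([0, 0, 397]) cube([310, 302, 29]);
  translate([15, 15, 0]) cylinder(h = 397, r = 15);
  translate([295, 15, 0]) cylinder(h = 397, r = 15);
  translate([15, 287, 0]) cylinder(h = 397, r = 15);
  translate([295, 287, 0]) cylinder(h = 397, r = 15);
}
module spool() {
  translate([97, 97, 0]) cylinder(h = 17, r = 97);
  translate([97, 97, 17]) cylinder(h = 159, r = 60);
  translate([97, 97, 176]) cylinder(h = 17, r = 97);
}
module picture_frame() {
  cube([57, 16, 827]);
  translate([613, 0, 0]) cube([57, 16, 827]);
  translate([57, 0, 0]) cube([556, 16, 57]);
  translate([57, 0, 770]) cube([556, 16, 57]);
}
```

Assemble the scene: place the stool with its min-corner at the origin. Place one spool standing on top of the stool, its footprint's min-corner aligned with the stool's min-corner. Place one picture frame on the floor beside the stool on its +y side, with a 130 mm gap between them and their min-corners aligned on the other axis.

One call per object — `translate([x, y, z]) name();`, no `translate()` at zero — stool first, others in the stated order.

stool();
translate([0, 0, 426]) spool();
translate([0, 432, 0]) picture_frame();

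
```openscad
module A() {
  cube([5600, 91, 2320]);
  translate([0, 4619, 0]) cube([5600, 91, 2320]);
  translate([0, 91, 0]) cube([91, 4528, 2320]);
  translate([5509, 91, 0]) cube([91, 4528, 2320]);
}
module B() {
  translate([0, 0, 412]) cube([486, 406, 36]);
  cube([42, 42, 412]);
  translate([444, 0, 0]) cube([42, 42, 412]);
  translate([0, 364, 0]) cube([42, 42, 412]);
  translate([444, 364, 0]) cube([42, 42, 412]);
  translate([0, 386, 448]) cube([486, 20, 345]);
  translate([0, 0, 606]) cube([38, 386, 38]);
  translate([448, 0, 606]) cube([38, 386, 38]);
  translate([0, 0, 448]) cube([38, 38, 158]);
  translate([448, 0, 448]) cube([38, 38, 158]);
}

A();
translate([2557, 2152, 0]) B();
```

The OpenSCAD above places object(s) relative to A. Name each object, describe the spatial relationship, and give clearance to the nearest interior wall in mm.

A is a house frame. B is a chair. The chair sits inside the house frame, centred. The clearance to the nearest interior wall is 2061 mm.

Clearances: x = 2466, y = 2061; minimum 2061 mm.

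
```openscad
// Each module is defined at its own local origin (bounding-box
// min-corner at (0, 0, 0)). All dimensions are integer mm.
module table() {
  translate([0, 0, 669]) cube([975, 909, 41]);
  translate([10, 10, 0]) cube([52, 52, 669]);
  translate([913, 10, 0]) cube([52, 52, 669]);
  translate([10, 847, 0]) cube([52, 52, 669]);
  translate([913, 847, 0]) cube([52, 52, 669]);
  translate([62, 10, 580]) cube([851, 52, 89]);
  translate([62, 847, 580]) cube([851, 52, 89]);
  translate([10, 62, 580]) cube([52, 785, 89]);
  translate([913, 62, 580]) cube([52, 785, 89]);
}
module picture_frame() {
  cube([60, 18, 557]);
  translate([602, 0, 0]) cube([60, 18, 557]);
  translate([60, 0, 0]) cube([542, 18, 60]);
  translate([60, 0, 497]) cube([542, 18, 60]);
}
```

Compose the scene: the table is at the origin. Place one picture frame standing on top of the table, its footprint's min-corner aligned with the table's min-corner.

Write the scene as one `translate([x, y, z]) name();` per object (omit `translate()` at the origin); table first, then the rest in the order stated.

table();
translate([0, 0, 710]) picture_frame();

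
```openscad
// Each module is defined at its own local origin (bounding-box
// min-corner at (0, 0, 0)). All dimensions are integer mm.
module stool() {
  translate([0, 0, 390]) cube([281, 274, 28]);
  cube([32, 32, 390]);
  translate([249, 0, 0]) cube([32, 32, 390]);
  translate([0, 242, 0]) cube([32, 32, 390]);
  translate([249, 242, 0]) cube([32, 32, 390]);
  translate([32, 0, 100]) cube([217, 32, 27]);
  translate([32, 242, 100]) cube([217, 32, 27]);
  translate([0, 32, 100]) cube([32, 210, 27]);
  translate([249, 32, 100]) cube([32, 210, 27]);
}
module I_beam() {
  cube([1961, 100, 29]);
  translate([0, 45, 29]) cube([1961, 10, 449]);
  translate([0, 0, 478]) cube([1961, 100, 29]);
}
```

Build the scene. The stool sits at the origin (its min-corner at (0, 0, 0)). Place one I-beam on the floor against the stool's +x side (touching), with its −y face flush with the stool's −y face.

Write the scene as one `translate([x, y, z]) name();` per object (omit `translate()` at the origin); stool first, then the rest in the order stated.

stool();
translate([281, 0, 0]) I_beam();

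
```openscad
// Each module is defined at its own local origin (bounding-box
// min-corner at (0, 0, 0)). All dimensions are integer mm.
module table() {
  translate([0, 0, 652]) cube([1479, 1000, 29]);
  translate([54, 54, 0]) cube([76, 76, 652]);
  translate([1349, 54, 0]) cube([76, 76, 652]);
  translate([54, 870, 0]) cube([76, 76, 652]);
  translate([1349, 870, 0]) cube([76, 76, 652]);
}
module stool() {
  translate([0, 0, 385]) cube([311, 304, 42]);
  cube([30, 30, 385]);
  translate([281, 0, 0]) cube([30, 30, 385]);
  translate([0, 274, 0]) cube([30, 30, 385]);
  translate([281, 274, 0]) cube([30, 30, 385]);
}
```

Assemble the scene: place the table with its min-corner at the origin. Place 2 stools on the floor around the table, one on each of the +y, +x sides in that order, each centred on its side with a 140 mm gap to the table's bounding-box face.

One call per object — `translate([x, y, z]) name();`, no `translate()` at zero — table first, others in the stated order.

table();
translate([584, 1140, 0]) stool();
translate([1619, 348, 0]) stool();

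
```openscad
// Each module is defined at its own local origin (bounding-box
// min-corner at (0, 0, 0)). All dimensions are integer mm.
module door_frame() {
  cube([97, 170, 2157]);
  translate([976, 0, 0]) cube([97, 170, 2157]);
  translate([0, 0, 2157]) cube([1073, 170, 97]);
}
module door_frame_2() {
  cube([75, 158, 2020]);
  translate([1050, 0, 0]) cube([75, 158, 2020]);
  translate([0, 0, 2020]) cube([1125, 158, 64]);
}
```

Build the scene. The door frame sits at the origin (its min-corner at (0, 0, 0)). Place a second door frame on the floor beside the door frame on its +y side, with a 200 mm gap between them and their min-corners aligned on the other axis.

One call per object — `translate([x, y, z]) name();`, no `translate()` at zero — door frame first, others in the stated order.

door_frame();
translate([0, 370, 0]) door_frame_2();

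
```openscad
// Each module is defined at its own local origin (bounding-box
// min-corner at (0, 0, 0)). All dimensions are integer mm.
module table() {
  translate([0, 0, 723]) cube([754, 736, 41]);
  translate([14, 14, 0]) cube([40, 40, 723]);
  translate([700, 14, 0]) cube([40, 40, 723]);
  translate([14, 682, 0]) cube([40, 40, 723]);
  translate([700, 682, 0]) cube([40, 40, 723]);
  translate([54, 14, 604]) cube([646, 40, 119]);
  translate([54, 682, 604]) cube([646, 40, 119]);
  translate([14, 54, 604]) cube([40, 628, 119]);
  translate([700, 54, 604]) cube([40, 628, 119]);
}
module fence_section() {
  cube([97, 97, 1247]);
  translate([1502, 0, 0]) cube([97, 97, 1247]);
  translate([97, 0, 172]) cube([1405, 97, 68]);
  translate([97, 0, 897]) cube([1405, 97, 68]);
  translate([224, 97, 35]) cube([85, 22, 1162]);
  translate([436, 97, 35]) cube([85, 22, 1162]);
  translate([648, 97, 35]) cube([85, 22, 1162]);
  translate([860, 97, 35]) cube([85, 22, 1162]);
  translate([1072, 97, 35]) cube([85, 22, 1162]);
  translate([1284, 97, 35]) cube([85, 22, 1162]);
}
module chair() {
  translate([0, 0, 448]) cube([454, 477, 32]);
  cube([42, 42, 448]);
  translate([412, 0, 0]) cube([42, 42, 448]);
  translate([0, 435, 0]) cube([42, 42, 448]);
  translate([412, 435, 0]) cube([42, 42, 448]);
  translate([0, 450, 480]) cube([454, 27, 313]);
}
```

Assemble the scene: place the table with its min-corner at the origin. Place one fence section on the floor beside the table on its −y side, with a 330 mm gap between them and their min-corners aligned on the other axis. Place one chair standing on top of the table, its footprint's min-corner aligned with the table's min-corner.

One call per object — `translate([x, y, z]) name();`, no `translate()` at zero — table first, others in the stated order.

table();
translate([0, -449, 0]) fence_section();
translate([0, 0, 764]) chair();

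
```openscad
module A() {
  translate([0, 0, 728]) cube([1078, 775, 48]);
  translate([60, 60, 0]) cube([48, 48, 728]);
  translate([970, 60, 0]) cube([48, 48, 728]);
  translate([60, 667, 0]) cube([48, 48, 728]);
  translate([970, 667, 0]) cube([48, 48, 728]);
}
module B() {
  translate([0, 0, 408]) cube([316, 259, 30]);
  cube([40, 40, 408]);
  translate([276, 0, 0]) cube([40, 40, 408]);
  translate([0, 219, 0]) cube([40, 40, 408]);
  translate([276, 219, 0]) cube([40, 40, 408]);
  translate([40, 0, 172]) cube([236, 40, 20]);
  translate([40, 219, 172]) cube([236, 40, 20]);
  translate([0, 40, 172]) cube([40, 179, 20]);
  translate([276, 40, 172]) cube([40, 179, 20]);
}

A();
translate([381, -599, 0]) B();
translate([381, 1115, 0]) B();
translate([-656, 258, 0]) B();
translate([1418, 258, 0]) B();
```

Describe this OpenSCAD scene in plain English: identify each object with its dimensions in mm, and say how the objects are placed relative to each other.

A is a rectangular dining table. The top is 1078×775×48 mm with its upper surface at z = 776 mm. It stands on four 48×48 mm square legs, each inset 60 mm from the nearest pair of top edges, running from the floor to the underside of the top.

B is a four-legged stool. The seat is 316×259 mm, 30 mm thick, top at z = 438 mm. It stands on four square legs, each 40×40 mm in cross-section, from z = 0 to the seat underside, each flush with a corner of the seat. Four stretchers, 40 mm wide and 20 mm tall, connect adjacent legs with their undersides at z = 172 mm, each running between the inner faces of the legs it joins and aligned with the legs' outer faces on the other axis.

Four stools sit around the table at the −y, +y, −x, +x sides.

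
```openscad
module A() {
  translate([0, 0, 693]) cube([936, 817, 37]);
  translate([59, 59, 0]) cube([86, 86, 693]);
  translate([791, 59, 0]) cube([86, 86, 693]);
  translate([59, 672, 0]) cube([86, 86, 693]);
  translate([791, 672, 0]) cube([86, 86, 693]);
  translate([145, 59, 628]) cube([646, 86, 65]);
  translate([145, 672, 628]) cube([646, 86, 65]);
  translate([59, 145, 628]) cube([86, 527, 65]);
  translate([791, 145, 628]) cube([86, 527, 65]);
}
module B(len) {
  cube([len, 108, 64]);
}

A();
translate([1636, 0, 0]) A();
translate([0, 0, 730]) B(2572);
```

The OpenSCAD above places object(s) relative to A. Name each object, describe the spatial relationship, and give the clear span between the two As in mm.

Second table starts at x = 1636; first ends at x = 936; clear span = 1636 − 936 = 700 mm.

A is a table. B is a beam. A beam spans the tops of two tables. The clear span between the two tables is 700 mm.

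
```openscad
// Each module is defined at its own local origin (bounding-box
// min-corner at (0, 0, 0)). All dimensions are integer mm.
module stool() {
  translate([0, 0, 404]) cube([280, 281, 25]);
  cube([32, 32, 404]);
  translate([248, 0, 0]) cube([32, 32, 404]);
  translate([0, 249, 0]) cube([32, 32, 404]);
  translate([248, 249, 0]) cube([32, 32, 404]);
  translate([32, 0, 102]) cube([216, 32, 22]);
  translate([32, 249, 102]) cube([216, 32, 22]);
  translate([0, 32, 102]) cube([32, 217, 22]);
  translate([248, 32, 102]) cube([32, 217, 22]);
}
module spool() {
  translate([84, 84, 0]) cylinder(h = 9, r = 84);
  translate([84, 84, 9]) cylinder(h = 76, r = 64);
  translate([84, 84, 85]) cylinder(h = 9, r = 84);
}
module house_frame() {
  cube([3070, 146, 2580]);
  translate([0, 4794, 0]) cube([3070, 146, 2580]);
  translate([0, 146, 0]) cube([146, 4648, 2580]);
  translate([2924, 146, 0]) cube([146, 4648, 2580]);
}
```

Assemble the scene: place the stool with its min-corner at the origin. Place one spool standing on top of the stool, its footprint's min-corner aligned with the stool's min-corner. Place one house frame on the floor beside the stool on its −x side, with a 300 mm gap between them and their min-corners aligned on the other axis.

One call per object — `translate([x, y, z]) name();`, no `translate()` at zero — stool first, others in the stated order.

stool();
translate([0, 0, 429]) spool();
translate([-3370, 0, 0]) house_frame();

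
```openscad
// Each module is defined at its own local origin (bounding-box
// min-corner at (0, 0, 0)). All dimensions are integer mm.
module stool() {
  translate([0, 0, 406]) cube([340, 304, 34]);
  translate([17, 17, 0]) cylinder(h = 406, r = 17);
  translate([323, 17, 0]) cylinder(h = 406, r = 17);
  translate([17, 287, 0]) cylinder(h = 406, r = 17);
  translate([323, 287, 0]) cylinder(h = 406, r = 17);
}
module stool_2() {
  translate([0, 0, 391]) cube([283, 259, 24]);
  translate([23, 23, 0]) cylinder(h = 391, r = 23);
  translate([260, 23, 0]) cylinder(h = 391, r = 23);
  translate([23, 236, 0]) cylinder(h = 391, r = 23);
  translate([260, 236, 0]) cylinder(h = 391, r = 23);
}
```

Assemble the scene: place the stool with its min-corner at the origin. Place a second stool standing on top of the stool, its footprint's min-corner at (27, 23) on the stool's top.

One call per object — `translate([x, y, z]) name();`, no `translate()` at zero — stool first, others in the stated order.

stool();
translate([27, 23, 440]) stool_2();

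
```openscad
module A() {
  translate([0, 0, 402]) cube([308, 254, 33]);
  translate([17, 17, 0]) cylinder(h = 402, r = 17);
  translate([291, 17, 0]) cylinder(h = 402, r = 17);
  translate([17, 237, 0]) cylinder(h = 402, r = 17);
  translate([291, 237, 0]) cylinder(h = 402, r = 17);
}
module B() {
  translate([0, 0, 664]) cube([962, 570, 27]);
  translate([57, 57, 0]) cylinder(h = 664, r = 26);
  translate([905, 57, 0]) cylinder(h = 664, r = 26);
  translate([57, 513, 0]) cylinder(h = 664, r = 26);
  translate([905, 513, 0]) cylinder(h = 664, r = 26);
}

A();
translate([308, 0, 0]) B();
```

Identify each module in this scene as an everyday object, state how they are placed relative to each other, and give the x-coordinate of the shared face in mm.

The stool's +x face and the table's −x face are both at x = 308 mm.

A is a stool. B is a table. The table is against the stool's +x side, with their −y faces flush. The x-coordinate of the shared face is 308 mm.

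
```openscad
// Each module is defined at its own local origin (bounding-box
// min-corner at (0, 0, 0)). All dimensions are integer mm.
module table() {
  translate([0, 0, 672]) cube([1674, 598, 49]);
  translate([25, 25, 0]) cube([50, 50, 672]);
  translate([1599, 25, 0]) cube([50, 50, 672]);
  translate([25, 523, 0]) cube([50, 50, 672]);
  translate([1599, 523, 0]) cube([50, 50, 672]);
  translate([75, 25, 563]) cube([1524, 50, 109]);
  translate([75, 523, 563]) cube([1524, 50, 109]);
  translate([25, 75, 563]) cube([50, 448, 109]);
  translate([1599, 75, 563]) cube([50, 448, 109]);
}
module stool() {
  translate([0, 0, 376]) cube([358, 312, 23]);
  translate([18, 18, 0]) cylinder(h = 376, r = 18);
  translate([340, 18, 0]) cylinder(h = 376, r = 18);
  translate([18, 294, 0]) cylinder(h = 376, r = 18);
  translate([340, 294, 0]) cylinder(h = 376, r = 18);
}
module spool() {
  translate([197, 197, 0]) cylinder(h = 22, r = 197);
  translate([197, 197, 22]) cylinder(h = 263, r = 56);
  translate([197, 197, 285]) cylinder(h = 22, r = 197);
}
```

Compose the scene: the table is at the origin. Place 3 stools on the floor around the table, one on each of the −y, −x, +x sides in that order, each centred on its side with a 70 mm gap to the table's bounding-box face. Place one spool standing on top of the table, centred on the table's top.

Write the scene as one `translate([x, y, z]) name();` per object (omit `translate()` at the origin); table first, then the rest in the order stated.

table();
translate([658, -382, 0]) stool();
translate([-428, 143, 0]) stool();
translate([1744, 143, 0]) stool();
translate([640, 102, 721]) spool();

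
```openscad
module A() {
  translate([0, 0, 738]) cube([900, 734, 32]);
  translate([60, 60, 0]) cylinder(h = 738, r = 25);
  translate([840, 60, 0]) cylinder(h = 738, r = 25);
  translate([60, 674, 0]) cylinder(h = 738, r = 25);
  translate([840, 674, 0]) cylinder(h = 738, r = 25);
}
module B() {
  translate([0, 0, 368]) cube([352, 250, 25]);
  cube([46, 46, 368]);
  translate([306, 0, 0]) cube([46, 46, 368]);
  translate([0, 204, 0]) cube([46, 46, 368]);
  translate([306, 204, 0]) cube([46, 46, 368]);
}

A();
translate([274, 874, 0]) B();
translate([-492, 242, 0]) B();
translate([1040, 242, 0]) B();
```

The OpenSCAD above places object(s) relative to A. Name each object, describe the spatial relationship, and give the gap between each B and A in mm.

Each stool's nearest face is 140 mm from the table's bounding box.

A is a table. B is a stool. Three stools sit around the table at the +y, −x, +x sides. The gap between each stool and the table is 140 mm.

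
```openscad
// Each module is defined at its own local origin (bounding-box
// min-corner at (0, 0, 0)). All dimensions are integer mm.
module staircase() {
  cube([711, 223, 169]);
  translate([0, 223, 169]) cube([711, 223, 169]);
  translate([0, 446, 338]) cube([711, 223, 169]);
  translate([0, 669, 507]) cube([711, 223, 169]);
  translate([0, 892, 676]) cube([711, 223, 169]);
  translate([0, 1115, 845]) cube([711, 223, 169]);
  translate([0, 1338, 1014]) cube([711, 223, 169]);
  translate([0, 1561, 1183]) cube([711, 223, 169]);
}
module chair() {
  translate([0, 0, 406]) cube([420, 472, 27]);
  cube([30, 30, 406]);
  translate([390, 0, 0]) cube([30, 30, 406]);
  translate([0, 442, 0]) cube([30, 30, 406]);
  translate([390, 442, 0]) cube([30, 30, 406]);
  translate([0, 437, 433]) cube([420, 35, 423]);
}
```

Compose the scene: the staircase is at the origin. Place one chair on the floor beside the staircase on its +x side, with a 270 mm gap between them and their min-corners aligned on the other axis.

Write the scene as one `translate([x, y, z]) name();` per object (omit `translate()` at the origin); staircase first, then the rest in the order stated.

staircase();
translate([981, 0, 0]) chair();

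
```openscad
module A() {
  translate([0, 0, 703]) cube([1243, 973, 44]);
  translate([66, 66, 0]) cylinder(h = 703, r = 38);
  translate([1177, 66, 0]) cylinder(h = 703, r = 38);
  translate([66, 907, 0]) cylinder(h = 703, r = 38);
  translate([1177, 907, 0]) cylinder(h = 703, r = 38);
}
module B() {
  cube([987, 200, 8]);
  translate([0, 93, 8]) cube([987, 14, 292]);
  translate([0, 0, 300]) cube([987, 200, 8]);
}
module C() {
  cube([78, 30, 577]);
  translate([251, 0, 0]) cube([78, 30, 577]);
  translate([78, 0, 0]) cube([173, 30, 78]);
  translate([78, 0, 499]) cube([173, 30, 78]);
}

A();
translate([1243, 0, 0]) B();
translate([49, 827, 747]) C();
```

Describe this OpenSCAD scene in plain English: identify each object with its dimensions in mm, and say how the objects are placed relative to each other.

A is a table: top 1243 mm (x) × 973 mm (y), 44 mm thick, upper face at z = 747 mm, on four round legs of 76 mm diameter, each leg's bounding box inset 28 mm from the nearest pair of top edges, running from z = 0 to the bottom of the top.

B is an I-beam lying along x, 987 mm long. Overall section height 308 mm. Two flanges 200 mm wide (y) and 8 mm thick, one on the floor and one at the top; a web 14 mm thick runs between them, centred on the flange width.

C is a picture frame with a 173×421 mm rectangular opening (x by z) and a uniform 78 mm border on every side. Frame depth is 30 mm along y. It is built from two vertical stiles running the full outside height and two horizontal rails spanning the gap between the stiles.

The I-beam is against the table's +x side, with their −y faces flush. The picture frame is on top of the table.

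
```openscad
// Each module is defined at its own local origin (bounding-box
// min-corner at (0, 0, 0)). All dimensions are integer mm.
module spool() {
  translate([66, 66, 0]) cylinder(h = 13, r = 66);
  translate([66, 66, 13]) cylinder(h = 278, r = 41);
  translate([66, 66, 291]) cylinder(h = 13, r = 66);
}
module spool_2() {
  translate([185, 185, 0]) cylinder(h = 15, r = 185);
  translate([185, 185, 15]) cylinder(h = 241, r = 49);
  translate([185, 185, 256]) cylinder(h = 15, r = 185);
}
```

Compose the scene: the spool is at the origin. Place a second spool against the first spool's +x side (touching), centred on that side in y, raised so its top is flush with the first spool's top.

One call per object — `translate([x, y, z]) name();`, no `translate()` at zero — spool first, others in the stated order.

spool();
translate([132, -119, 33]) spool_2();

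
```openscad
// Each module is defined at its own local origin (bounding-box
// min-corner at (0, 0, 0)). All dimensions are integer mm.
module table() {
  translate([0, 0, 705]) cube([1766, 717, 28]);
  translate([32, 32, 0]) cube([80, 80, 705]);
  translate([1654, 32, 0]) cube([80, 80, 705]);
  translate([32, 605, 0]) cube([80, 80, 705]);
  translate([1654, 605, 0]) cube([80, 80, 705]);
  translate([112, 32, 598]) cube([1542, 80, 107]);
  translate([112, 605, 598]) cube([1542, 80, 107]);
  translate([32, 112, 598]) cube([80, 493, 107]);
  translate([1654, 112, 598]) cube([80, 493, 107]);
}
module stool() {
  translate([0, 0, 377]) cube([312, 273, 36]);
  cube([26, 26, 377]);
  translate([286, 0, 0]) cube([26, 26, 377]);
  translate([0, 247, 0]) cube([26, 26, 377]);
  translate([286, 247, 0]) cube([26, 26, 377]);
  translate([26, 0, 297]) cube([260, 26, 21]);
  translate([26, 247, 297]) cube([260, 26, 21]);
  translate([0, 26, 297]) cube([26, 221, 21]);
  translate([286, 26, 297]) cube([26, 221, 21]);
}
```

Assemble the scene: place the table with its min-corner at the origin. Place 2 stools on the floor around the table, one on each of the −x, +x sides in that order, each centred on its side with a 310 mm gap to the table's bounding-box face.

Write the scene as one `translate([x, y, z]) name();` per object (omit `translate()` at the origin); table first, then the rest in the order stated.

table();
translate([-622, 222, 0]) stool();
translate([2076, 222, 0]) stool();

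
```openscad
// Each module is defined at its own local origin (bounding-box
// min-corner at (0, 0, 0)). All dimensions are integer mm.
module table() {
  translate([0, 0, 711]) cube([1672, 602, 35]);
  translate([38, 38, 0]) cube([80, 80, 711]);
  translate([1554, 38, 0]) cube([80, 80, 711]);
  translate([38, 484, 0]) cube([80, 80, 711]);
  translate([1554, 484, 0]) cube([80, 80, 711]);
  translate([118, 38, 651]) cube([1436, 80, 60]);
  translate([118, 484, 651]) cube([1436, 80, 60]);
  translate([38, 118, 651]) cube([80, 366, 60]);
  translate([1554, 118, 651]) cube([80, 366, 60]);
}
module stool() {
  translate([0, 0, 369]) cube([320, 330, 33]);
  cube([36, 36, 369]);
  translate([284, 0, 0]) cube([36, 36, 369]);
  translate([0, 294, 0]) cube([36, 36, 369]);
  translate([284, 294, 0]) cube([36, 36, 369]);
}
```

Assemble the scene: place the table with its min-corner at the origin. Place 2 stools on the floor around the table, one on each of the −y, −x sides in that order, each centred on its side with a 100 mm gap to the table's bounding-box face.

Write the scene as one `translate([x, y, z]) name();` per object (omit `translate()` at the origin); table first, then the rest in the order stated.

table();
translate([676, -430, 0]) stool();
translate([-420, 136, 0]) stool();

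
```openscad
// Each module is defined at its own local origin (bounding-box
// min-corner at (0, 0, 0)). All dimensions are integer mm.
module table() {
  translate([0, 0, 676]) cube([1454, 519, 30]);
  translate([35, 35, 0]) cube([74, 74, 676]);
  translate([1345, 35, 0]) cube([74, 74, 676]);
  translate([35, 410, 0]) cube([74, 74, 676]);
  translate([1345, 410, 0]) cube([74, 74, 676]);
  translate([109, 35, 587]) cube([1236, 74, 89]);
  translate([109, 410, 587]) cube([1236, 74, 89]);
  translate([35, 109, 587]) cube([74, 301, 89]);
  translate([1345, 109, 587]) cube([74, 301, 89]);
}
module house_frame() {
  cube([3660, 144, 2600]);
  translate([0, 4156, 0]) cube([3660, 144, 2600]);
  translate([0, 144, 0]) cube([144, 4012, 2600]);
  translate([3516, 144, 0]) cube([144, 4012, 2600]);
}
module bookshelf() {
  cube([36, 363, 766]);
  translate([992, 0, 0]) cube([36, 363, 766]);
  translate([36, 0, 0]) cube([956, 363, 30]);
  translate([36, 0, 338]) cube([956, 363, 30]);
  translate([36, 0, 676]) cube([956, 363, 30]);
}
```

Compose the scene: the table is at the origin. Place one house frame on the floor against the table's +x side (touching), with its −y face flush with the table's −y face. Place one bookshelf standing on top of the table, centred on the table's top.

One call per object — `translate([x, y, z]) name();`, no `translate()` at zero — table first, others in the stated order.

table();
translate([1454, 0, 0]) house_frame();
translate([213, 78, 706]) bookshelf();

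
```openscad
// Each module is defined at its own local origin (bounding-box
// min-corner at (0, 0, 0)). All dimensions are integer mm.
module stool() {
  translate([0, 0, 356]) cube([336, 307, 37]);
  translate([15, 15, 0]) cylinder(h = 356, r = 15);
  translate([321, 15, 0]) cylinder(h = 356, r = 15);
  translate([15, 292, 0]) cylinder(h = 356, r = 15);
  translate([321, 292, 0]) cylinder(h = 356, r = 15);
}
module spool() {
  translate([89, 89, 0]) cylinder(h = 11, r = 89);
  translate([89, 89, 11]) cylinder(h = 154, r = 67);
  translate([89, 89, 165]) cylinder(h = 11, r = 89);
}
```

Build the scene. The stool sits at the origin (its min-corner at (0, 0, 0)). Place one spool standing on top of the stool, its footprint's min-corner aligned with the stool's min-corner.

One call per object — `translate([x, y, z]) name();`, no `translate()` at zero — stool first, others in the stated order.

stool();
translate([0, 0, 393]) spool();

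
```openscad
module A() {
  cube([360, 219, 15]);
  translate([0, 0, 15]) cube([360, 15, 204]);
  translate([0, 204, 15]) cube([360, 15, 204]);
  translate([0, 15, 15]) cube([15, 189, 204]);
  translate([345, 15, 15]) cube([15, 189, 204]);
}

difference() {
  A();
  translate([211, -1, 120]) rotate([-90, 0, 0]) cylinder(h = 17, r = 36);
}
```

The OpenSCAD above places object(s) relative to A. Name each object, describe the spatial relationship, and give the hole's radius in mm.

A is an open box. The open box has a circular hole through its front wall. The hole's radius is 36 mm.

The subtracted cylinder has r = 36 mm.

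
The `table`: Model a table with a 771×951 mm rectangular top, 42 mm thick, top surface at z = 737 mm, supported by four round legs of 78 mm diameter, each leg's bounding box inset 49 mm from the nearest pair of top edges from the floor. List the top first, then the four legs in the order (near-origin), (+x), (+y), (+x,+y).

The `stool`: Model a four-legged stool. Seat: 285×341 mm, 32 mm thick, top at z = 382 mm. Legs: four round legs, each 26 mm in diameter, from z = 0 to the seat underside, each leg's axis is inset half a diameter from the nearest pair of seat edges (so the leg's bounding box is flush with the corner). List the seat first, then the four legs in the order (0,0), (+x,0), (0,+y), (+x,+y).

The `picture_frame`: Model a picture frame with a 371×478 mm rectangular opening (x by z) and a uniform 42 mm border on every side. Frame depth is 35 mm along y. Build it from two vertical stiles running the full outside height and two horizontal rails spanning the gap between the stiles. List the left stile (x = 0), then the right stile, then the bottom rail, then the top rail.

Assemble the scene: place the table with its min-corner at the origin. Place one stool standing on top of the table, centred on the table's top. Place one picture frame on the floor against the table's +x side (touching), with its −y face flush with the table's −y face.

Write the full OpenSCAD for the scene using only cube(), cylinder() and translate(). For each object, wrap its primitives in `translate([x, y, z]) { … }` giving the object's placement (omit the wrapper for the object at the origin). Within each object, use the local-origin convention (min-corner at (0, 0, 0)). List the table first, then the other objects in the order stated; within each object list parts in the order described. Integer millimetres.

translate([0, 0, 695]) cube([771, 951, 42]);
translate([88, 88, 0]) cylinder(h = 695, r = 39);
translate([683, 88, 0]) cylinder(h = 695, r = 39);
translate([88, 863, 0]) cylinder(h = 695, r = 39);
translate([683, 863, 0]) cylinder(h = 695, r = 39);
translate([243, 305, 737]) {
  translate([0, 0, 350]) cube([285, 341, 32]);
  translate([13, 13, 0]) cylinder(h = 350, r = 13);
  translate([272, 13, 0]) cylinder(h = 350, r = 13);
  translate([13, 328, 0]) cylinder(h = 350, r = 13);
  translate([272, 328, 0]) cylinder(h = 350, r = 13);
}
translate([771, 0, 0]) {
  cube([42, 35, 562]);
  translate([413, 0, 0]) cube([42, 35, 562]);
  translate([42, 0, 0]) cube([371, 35, 42]);
  translate([42, 0, 520]) cube([371, 35, 42]);
}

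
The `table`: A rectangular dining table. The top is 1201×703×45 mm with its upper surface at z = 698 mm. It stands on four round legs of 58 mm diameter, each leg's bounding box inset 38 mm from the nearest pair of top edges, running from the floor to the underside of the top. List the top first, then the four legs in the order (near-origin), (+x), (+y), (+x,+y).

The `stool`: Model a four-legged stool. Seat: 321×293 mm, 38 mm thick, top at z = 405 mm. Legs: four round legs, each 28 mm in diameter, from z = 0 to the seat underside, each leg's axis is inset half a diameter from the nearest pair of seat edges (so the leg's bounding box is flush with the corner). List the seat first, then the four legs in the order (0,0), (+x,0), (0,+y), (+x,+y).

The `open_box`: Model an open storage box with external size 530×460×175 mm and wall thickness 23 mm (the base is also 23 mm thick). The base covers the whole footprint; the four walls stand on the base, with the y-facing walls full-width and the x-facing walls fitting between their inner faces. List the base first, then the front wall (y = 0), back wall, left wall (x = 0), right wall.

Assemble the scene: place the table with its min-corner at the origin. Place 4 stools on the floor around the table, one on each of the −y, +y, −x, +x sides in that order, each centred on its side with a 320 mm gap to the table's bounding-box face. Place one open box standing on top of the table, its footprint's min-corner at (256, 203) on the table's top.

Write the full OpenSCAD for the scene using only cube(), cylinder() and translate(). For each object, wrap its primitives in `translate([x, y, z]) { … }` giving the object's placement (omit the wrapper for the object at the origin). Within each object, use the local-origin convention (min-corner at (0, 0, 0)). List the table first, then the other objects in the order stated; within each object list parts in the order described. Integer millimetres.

translate([0, 0, 653]) cube([1201, 703, 45]);
translate([67, 67, 0]) cylinder(h = 653, r = 29);
translate([1134, 67, 0]) cylinder(h = 653, r = 29);
translate([67, 636, 0]) cylinder(h = 653, r = 29);
translate([1134, 636, 0]) cylinder(h = 653, r = 29);
translate([440, -613, 0]) {
  translate([0, 0, 367]) cube([321, 293, 38]);
  translate([14, 14, 0]) cylinder(h = 367, r = 14);
  translate([307, 14, 0]) cylinder(h = 367, r = 14);
  translate([14, 279, 0]) cylinder(h = 367, r = 14);
  translate([307, 279, 0]) cylinder(h = 367, r = 14);
}
translate([440, 1023, 0]) {
  translate([0, 0, 367]) cube([321, 293, 38]);
  translate([14, 14, 0]) cylinder(h = 367, r = 14);
  translate([307, 14, 0]) cylinder(h = 367, r = 14);
  translate([14, 279, 0]) cylinder(h = 367, r = 14);
  translate([307, 279, 0]) cylinder(h = 367, r = 14);
}
translate([-641, 205, 0]) {
  translate([0, 0, 367]) cube([321, 293, 38]);
  translate([14, 14, 0]) cylinder(h = 367, r = 14);
  translate([307, 14, 0]) cylinder(h = 367, r = 14);
  translate([14, 279, 0]) cylinder(h = 367, r = 14);
  translate([307, 279, 0]) cylinder(h = 367, r = 14);
}
translate([1521, 205, 0]) {
  translate([0, 0, 367]) cube([321, 293, 38]);
  translate([14, 14, 0]) cylinder(h = 367, r = 14);
  translate([307, 14, 0]) cylinder(h = 367, r = 14);
  translate([14, 279, 0]) cylinder(h = 367, r = 14);
  translate([307, 279, 0]) cylinder(h = 367, r = 14);
}
translate([256, 203, 698]) {
  cube([530, 460, 23]);
  translate([0, 0, 23]) cube([530, 23, 152]);
  translate([0, 437, 23]) cube([530, 23, 152]);
  translate([0, 23, 23]) cube([23, 414, 152]);
  translate([507, 23, 23]) cube([23, 414, 152]);
}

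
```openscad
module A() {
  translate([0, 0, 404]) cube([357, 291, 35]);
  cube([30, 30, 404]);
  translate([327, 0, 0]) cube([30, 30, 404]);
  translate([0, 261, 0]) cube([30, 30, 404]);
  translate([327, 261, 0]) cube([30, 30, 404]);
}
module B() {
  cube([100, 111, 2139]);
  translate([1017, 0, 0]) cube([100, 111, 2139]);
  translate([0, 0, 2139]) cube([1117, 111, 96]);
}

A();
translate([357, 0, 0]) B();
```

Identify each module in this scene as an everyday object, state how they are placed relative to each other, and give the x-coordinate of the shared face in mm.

A is a stool. B is a door frame. The door frame is against the stool's +x side, with their −y faces flush. The x-coordinate of the shared face is 357 mm.

The stool's +x face and the door frame's −x face are both at x = 357 mm.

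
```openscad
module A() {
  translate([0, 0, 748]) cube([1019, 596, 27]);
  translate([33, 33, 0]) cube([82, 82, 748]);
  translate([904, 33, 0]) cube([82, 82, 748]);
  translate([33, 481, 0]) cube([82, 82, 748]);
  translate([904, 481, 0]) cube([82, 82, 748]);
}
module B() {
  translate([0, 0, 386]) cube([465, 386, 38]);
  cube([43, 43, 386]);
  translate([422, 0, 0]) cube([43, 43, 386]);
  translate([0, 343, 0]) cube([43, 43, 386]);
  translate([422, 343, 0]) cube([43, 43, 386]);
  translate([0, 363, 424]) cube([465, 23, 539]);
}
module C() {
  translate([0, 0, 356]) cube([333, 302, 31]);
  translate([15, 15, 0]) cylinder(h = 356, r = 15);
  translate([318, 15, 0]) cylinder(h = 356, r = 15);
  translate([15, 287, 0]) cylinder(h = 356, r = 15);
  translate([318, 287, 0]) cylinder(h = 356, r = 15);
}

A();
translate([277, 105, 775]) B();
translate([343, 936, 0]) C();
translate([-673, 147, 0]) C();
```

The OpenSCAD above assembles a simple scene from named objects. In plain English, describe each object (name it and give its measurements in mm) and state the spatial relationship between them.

A is a rectangular dining table. The top is 1019×596×27 mm with its upper surface at z = 775 mm. It stands on four 82×82 mm square legs, each inset 33 mm from the nearest pair of top edges, running from the floor to the underside of the top.

B is a chair. The seat is a 465×386×38 mm slab with its top at z = 424 mm, on four 43×43 mm corner legs (flush with the seat edges, standing on z = 0). A flat backrest 23 mm thick, 539 mm tall, spans the full seat width and rises from the seat top along its +y edge, rear face flush with the rear of the seat.

C is a four-legged stool. The seat is a 333×302×31 mm slab whose top surface is at z = 387 mm; four round legs, each 30 mm in diameter, run from the floor (z = 0) to the underside of the seat, each leg's axis is inset half a diameter from the nearest pair of seat edges (so the leg's bounding box is flush with the corner).

The chair is on top of the table, centred. Two stools sit around the table at the +y, −x sides.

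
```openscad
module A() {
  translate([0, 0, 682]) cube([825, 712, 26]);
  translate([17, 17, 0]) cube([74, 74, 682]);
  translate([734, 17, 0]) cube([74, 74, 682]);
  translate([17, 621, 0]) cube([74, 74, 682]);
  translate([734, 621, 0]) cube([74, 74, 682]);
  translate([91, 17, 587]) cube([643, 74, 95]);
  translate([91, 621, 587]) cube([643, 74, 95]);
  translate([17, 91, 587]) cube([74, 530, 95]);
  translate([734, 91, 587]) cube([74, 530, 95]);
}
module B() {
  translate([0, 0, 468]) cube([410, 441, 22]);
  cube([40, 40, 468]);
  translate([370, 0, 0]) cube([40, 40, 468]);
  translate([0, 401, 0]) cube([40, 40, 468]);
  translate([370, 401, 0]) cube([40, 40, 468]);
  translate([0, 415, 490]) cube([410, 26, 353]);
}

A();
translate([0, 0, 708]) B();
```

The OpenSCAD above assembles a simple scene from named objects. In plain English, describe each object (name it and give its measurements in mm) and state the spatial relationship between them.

A is a rectangular dining table. The top is 825×712×26 mm with its upper surface at z = 708 mm. It stands on four 74×74 mm square legs, each inset 17 mm from the nearest pair of top edges, running from the floor to the underside of the top. Four apron rails, 74 mm thick and 95 mm tall, run between adjacent legs with their top edges flush with the underside of the top and their outer faces flush with the legs' outer faces.

B is a chair: 410×441 mm seat, 22 mm thick, top at z = 490 mm, on four 40 mm square corner legs flush with the seat edges. A 26 mm thick backrest slab spans the full seat width, extending 353 mm above the seat top, its back face flush with the seat's +y edge.

The chair is on top of the table.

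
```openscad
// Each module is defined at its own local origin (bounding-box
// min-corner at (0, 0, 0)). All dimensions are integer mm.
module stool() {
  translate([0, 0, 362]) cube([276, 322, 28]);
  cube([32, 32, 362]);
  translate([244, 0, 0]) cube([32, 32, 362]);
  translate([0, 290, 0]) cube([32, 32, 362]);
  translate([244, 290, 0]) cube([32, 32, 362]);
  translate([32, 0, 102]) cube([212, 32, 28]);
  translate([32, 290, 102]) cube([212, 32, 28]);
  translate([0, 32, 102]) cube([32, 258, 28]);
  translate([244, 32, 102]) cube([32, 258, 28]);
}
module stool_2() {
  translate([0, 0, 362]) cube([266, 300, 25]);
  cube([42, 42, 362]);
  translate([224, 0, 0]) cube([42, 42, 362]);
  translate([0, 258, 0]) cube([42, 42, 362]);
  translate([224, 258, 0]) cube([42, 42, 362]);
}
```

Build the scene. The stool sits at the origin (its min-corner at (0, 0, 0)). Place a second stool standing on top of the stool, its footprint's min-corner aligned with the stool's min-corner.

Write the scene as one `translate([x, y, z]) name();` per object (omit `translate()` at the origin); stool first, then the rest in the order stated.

stool();
translate([0, 0, 390]) stool_2();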